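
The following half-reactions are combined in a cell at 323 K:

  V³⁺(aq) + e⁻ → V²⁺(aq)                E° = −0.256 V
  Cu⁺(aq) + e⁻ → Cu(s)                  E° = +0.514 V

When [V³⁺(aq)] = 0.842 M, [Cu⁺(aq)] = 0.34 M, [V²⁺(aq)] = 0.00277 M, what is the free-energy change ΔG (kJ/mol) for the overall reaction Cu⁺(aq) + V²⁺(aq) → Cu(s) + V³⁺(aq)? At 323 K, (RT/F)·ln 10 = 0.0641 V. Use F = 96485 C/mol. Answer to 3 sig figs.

−56.0 kJ/mol

E°cell = +0.514 − (−0.256) = +0.770 V; the balanced reaction transfers n = 1 electron.
The reaction quotient is [V³⁺(aq)] / ([Cu⁺(aq)]·[V²⁺(aq)]) = 894; by Nernst, E = +0.770 − (0.0641/1)(2.951) = +0.5808 V.
ΔG = −nFE = −(1)(96485)(+0.5808) J/mol = −56.0 kJ/mol.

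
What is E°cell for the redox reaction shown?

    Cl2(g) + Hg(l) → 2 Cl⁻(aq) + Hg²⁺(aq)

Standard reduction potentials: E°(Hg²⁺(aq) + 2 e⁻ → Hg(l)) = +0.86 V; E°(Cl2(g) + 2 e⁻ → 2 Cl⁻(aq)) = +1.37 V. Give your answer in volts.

+0.51 V

Cl2(g) gains electrons, so the Cl₂/Cl⁻ couple is the cathode; the Hg²⁺/Hg couple is the anode.
E°cell = E°(cathode) − E°(anode) = +1.37 − (+0.86) = +0.51 V.
The positive value indicates the reaction is spontaneous as written.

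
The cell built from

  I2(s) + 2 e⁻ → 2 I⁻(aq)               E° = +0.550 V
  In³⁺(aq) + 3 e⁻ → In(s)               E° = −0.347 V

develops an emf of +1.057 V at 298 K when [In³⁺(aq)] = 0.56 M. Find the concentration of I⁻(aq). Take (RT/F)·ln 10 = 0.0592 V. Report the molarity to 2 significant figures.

0.0024 M

The I₂/I⁻ couple has the larger reduction potential, so it is the cathode: E°cell = +0.550 − (−0.347) = +0.897 V and n = 6.
Rearranging E = E° − (0.0592/n)·log Q gives log Q = 6(+0.897 − (+1.057))/0.0592 = −16.216.
For 3 I2(s) + 2 In(s) → 6 I⁻(aq) + 2 In³⁺(aq), the reaction quotient is Q = [I⁻(aq)]^6·[In³⁺(aq)]^2.
Substituting the known concentrations and solving, log [I⁻(aq)] = −2.619 and [I⁻(aq)] = 0.0024 M.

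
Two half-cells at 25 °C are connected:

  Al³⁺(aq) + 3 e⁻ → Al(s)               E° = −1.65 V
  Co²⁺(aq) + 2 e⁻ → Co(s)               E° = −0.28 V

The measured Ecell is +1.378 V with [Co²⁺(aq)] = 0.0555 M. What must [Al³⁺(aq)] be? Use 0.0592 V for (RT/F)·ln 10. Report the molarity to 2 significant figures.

0.0051 M

Co²⁺/Co is the cathode (higher E°); E°cell = −0.28 − (−1.65) = +1.37 V with n = 6.
Since E = E° − (0.0592/n)·log Q, log Q = n(E° − E)/0.0592 = −0.811.
For 3 Co²⁺(aq) + 2 Al(s) → 3 Co(s) + 2 Al³⁺(aq), the reaction quotient is Q = [Al³⁺(aq)]^2 / [Co²⁺(aq)]^3.
Isolating [Al³⁺(aq)] in Q = 10^{−0.811} yields log [Al³⁺(aq)] = −2.289, i.e. 0.0051 M.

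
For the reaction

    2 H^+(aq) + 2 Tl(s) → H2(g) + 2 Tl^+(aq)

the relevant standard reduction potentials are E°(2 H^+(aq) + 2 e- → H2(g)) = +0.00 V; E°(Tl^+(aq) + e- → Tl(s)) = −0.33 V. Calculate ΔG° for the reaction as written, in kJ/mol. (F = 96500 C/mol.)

In the reaction as written H^+(aq) is reduced, so the 2H⁺/H₂ couple is the cathode and Tl⁺/Tl is the anode.
E°cell = +0.00 − (−0.33) = +0.33 V; balancing electrons gives n = 2.
ΔG° = −nFE°cell = −(2)(96500)(+0.33) J/mol = −63.7 kJ/mol.

−63.7 kJ/mol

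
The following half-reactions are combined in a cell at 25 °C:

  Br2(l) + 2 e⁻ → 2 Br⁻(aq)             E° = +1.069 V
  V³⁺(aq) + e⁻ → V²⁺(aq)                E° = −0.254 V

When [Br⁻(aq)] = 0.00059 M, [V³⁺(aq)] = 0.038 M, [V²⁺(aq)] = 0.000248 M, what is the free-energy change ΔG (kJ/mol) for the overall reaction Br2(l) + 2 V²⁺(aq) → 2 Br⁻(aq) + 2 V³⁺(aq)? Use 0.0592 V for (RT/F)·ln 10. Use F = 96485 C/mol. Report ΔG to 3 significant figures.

With Br₂/Br⁻ reduced at the cathode, E°cell = +1.069 − (−0.254) = +1.323 V and n = 2.
Q = ([Br⁻(aq)]^2·[V³⁺(aq)]^2) / [V²⁺(aq)]^2 = 0.00817, so log Q = −2.088 and E = +1.323 − (0.0592/2)(−2.088) = +1.3848 V.
Then ΔG = −nFE = −2 × 96485 × +1.3848 J/mol = −267 kJ/mol.

−267 kJ/mol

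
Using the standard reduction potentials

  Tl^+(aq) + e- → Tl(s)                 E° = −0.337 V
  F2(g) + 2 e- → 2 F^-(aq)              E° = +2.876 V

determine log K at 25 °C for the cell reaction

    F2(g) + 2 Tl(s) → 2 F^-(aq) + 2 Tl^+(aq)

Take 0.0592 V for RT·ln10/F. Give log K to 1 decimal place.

log K = 108.5

The F₂/F⁻ couple is reduced (cathode); E°cell = +2.876 − (−0.337) = +3.213 V with n = 2.
At equilibrium E = 0, so log K = nE°cell / 0.0592 = (2)(+3.213) / 0.0592 = 108.5.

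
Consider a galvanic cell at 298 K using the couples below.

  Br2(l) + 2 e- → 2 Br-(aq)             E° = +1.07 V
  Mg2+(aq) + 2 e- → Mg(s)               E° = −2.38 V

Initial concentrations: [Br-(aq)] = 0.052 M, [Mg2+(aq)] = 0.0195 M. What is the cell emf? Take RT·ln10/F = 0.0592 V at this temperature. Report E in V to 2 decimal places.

Br₂/Br⁻ is reduced (cathode, E° = +1.07 V) and Mg²⁺/Mg is oxidized (anode).
The standard potential is +1.07 − (−2.38) = +3.45 V and the balanced reaction transfers n = 2 electrons.
For the overall reaction Br2(l) + Mg(s) → 2 Br-(aq) + Mg2+(aq), Q = [Br-(aq)]^2·[Mg2+(aq)] = 5.27×10^−5, giving log Q = −4.278.
E = E° − (0.0592/n)·log Q = +3.45 − (0.0592/2)(−4.278) = +3.58 V.

+3.58 V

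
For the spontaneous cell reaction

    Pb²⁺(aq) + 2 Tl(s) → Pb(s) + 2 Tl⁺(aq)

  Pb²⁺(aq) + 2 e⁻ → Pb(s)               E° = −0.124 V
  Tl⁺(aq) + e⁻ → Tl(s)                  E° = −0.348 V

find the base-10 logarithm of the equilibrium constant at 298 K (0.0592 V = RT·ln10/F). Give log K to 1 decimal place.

The Pb²⁺/Pb couple is reduced (cathode); E°cell = −0.124 − (−0.348) = +0.224 V with n = 2.
At equilibrium E = 0, so log K = nE°cell / 0.0592 = (2)(+0.224) / 0.0592 = 7.6.

log K = 7.6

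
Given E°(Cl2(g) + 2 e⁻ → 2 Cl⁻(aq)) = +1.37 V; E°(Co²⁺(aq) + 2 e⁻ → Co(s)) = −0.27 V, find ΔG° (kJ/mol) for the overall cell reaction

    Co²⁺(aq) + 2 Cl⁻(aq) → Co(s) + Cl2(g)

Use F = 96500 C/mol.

In the reaction as written Co²⁺(aq) is reduced, so the Co²⁺/Co couple is the cathode and Cl₂/Cl⁻ is the anode.
E°cell = −0.27 − (+1.37) = −1.64 V; balancing electrons gives n = 2.
ΔG° = −nFE°cell = −(2)(96500)(−1.64) J/mol = +317 kJ/mol.

+317 kJ/mol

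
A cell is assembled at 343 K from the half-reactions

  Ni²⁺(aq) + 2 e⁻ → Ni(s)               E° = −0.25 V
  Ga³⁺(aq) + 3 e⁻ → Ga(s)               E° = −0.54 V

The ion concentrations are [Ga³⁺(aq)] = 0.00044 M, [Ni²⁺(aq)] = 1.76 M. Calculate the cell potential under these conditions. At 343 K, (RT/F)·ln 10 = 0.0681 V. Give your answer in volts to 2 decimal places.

+0.37 V

Ni²⁺/Ni is reduced (cathode, E° = −0.25 V) and Ga³⁺/Ga is oxidized (anode).
E°cell = E°cat − E°an = −0.25 − (−0.54) = +0.29 V; n = 6.
Balancing gives 3 Ni²⁺(aq) + 2 Ga(s) → 3 Ni(s) + 2 Ga³⁺(aq); hence Q = [Ga³⁺(aq)]^2 / [Ni²⁺(aq)]^3 = 3.55×10^−8 (log Q = −7.450).
E = E° − (0.0681/n)·log Q = +0.29 − (0.0681/6)(−7.450) = +0.37 V.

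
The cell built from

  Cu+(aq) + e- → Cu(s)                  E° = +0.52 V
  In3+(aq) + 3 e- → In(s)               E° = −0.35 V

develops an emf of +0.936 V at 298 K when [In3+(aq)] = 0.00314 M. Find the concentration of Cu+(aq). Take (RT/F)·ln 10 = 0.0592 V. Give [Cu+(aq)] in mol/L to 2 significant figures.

The Cu⁺/Cu couple has the larger reduction potential, so it is the cathode: E°cell = +0.52 − (−0.35) = +0.87 V and n = 3.
Since E = E° − (0.0592/n)·log Q, log Q = n(E° − E)/0.0592 = −3.345.
The balanced reaction is 3 Cu+(aq) + In(s) → 3 Cu(s) + In3+(aq), so Q = [In3+(aq)] / [Cu+(aq)]^3.
Isolating [Cu+(aq)] in Q = 10^{−3.345} yields log [Cu+(aq)] = 0.281, i.e. 1.9 M.

1.9 M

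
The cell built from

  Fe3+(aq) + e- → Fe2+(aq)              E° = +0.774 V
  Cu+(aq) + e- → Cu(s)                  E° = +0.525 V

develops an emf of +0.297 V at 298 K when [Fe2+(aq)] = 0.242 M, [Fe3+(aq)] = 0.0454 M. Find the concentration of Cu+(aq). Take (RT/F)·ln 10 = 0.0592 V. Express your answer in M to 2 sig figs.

0.029 M

Fe³⁺/Fe²⁺ is the cathode (higher E°); E°cell = +0.774 − (+0.525) = +0.249 V with n = 1.
Since E = E° − (0.0592/n)·log Q, log Q = n(E° − E)/0.0592 = −0.811.
Balancing electrons gives Fe3+(aq) + Cu(s) → Fe2+(aq) + Cu+(aq); thus Q = ([Fe2+(aq)]·[Cu+(aq)]) / [Fe3+(aq)].
Substituting the known concentrations and solving, log [Cu+(aq)] = −1.538 and [Cu+(aq)] = 0.029 M.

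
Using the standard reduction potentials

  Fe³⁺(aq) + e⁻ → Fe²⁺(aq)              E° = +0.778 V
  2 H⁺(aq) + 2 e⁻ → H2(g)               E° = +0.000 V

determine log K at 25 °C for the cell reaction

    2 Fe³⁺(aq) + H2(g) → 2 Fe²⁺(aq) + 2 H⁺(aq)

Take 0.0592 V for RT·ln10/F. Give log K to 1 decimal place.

The Fe³⁺/Fe²⁺ couple is reduced (cathode); E°cell = +0.778 − (+0.000) = +0.778 V with n = 2.
At equilibrium E = 0, so log K = nE°cell / 0.0592 = (2)(+0.778) / 0.0592 = 26.3.

log K = 26.3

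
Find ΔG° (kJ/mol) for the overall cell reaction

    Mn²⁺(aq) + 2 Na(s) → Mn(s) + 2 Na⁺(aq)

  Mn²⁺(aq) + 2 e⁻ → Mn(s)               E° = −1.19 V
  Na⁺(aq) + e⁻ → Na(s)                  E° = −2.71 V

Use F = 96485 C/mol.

−293 kJ/mol

In the reaction as written Mn²⁺(aq) is reduced, so the Mn²⁺/Mn couple is the cathode and Na⁺/Na is the anode.
E°cell = −1.19 − (−2.71) = +1.52 V; balancing electrons gives n = 2.
ΔG° = −nFE°cell = −(2)(96485)(+1.52) J/mol = −293 kJ/mol.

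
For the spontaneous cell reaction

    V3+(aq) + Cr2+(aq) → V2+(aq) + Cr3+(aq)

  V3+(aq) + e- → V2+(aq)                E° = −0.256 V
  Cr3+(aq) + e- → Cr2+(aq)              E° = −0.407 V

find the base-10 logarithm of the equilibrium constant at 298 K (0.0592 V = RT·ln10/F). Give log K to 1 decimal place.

log K = 2.6

The V³⁺/V²⁺ couple is reduced (cathode); E°cell = −0.256 − (−0.407) = +0.151 V with n = 1.
At equilibrium E = 0, so log K = nE°cell / 0.0592 = (1)(+0.151) / 0.0592 = 2.6.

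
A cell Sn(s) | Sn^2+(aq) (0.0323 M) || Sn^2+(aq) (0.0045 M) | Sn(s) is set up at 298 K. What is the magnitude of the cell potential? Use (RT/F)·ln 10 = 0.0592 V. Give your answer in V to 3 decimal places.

0.025 V

For a concentration cell E°cell = 0, since both electrodes use the same couple.
The compartment with the higher Sn^2+(aq) concentration (0.0323 M) acts as the cathode; ions are reduced there and produced at the dilute (0.0045 M) anode.
With n = 2, Ecell = −(0.0592/2)·log([dilute]/[conc]) = −(0.0592/2)·log(0.0045/0.0323) = +0.025 V.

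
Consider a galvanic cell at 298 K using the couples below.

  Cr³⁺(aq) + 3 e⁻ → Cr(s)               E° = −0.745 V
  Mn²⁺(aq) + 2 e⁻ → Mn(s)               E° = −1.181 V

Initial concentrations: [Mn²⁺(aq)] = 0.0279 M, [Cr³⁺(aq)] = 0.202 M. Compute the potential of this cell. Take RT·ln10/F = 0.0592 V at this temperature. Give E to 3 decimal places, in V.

+0.468 V

Since E°(Cr³⁺/Cr) > E°(Mn²⁺/Mn), Cr³⁺/Cr serves as the cathode.
E°cell = E°cat − E°an = −0.745 − (−1.181) = +0.436 V; n = 6.
For the overall reaction 2 Cr³⁺(aq) + 3 Mn(s) → 2 Cr(s) + 3 Mn²⁺(aq), Q = [Mn²⁺(aq)]^3 / [Cr³⁺(aq)]^2 = 0.000532, giving log Q = −3.274.
E = E° − (0.0592/n)·log Q = +0.436 − (0.0592/6)(−3.274) = +0.468 V.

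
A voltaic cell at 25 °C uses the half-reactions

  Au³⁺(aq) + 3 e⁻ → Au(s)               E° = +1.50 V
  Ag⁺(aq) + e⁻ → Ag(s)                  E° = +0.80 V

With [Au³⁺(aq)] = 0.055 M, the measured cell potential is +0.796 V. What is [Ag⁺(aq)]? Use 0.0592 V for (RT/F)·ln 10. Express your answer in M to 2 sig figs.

With Au³⁺/Au at the cathode and Ag⁺/Ag at the anode, E°cell = +1.50 − (+0.80) = +0.70 V (n = 3).
From the Nernst equation, log Q = n(E° − E)/0.0592 = 3·(+0.70 − (+0.796))/0.0592 = −4.865.
Balancing electrons gives Au³⁺(aq) + 3 Ag(s) → Au(s) + 3 Ag⁺(aq); thus Q = [Ag⁺(aq)]^3 / [Au³⁺(aq)].
Solving for the unknown gives log [Ag⁺(aq)] = −2.042, so [Ag⁺(aq)] ≈ 0.0091 M.

0.0091 M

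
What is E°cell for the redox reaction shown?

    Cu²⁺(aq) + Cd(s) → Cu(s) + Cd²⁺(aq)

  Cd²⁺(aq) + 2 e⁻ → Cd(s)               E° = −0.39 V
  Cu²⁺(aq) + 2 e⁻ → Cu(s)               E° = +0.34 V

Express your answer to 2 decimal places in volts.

+0.73 V

Cu²⁺(aq) gains electrons, so the Cu²⁺/Cu couple is the cathode; the Cd²⁺/Cd couple is the anode.
E°cell = E°(cathode) − E°(anode) = +0.34 − (−0.39) = +0.73 V.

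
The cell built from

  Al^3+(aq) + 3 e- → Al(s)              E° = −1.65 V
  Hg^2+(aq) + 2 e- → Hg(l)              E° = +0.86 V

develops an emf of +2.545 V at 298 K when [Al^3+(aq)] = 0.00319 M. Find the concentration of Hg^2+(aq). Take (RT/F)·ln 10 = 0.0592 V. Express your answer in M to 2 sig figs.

With Hg²⁺/Hg at the cathode and Al³⁺/Al at the anode, E°cell = +0.86 − (−1.65) = +2.51 V (n = 6).
Rearranging E = E° − (0.0592/n)·log Q gives log Q = 6(+2.51 − (+2.545))/0.0592 = −3.547.
Balancing electrons gives 3 Hg^2+(aq) + 2 Al(s) → 3 Hg(l) + 2 Al^3+(aq); thus Q = [Al^3+(aq)]^2 / [Hg^2+(aq)]^3.
Isolating [Hg^2+(aq)] in Q = 10^{−3.547} yields log [Hg^2+(aq)] = −0.482, i.e. 0.33 M.

0.33 M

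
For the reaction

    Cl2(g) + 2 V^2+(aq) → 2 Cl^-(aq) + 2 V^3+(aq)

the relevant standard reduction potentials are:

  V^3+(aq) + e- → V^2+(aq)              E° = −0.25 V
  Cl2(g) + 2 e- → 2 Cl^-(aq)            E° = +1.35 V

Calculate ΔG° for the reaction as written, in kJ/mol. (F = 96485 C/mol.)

−309 kJ/mol

In the reaction as written Cl2(g) is reduced, so the Cl₂/Cl⁻ couple is the cathode and V³⁺/V²⁺ is the anode.
E°cell = +1.35 − (−0.25) = +1.60 V; balancing electrons gives n = 2.
ΔG° = −nFE°cell = −(2)(96485)(+1.60) J/mol = −309 kJ/mol.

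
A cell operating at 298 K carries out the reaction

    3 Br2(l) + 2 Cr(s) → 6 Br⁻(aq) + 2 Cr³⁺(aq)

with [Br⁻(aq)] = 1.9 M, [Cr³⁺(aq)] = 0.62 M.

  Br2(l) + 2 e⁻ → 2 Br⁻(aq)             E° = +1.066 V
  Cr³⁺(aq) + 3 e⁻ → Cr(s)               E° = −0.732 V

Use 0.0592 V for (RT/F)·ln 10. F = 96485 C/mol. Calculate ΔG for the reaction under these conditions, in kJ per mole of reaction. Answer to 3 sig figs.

The standard cell potential is +1.066 − (−0.732) = +1.798 V, with n = 6 electrons in the balanced equation.
Here Q = [Br⁻(aq)]^6·[Cr³⁺(aq)]^2 = 18.1 (log Q = 1.257), giving E = +1.798 − (0.0592/6)·(1.257) = +1.7856 V.
Finally ΔG = −nFE = −(6)(96485 C/mol)(+1.7856 V) = −1030 kJ/mol.

−1030 kJ/mol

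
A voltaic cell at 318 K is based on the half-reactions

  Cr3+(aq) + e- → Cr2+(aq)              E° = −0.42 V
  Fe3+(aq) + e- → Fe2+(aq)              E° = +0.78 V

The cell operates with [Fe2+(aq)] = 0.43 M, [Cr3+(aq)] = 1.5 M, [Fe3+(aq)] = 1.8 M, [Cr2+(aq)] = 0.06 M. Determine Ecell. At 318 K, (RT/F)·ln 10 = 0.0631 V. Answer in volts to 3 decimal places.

+1.151 V

Fe³⁺/Fe²⁺ is reduced (cathode, E° = +0.78 V) and Cr³⁺/Cr²⁺ is oxidized (anode).
E°cell = +0.78 − (−0.42) = +1.20 V, with n = 1 electron transferred.
Balancing gives Fe3+(aq) + Cr2+(aq) → Fe2+(aq) + Cr3+(aq); hence Q = ([Fe2+(aq)]·[Cr3+(aq)]) / ([Fe3+(aq)]·[Cr2+(aq)]) = 5.97 (log Q = 0.776).
E = E° − (0.0631/n)·log Q = +1.20 − (0.0631/1)(0.776) = +1.151 V.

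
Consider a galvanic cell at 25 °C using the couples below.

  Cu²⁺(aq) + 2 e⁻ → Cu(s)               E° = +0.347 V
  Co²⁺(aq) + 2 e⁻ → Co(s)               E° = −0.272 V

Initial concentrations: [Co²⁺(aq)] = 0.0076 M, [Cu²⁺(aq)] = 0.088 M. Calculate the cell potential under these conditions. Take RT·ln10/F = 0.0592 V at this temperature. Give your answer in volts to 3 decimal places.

Since E°(Cu²⁺/Cu) > E°(Co²⁺/Co), Cu²⁺/Cu serves as the cathode.
E°cell = E°cat − E°an = +0.347 − (−0.272) = +0.619 V; n = 2.
For the overall reaction Cu²⁺(aq) + Co(s) → Cu(s) + Co²⁺(aq), Q = [Co²⁺(aq)] / [Cu²⁺(aq)] = 0.0864, giving log Q = −1.064.
By the Nernst equation, E = +0.619 − (0.0592/2)·(−1.064) = +0.650 V.

+0.650 V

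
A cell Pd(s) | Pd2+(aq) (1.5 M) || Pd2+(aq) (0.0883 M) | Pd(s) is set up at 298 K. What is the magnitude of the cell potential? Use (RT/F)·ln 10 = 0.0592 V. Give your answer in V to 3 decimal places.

For a concentration cell E°cell = 0, since both electrodes use the same couple.
The compartment with the higher Pd2+(aq) concentration (1.5 M) acts as the cathode; ions are reduced there and produced at the dilute (0.0883 M) anode.
With n = 2, Ecell = −(0.0592/2)·log([dilute]/[conc]) = −(0.0592/2)·log(0.0883/1.5) = +0.036 V.

0.036 V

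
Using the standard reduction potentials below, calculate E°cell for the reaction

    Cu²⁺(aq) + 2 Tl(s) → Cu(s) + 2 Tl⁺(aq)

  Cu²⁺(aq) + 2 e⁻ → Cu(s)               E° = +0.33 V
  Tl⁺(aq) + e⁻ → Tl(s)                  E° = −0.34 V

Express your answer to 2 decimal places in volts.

+0.67 V

Cu²⁺(aq) gains electrons, so the Cu²⁺/Cu couple is the cathode; the Tl⁺/Tl couple is the anode.
E°cell = E°(cathode) − E°(anode) = +0.33 − (−0.34) = +0.67 V.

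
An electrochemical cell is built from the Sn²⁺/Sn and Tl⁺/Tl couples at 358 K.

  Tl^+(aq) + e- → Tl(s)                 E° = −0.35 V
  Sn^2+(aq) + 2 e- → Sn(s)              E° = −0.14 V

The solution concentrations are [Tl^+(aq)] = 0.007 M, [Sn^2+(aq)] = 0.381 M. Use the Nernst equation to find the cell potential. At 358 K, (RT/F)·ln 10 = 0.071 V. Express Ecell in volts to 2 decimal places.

The Sn²⁺/Sn couple has the more positive E°, so it is the cathode; Tl⁺/Tl is the anode.
The standard potential is −0.14 − (−0.35) = +0.21 V and the balanced reaction transfers n = 2 electrons.
Balancing gives Sn^2+(aq) + 2 Tl(s) → Sn(s) + 2 Tl^+(aq); hence Q = [Tl^+(aq)]^2 / [Sn^2+(aq)] = 0.000129 (log Q = −3.891).
By the Nernst equation, E = +0.21 − (0.071/2)·(−3.891) = +0.35 V.

+0.35 V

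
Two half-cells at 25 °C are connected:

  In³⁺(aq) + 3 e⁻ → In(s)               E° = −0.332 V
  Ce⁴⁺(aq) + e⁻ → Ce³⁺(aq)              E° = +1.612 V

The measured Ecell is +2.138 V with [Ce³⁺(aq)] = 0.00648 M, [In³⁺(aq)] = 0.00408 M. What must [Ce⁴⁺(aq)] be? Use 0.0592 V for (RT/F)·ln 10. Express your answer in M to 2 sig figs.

2.0 M

The Ce⁴⁺/Ce³⁺ couple has the larger reduction potential, so it is the cathode: E°cell = +1.612 − (−0.332) = +1.944 V and n = 3.
Rearranging E = E° − (0.0592/n)·log Q gives log Q = 3(+1.944 − (+2.138))/0.0592 = −9.831.
Balancing electrons gives 3 Ce⁴⁺(aq) + In(s) → 3 Ce³⁺(aq) + In³⁺(aq); thus Q = ([Ce³⁺(aq)]^3·[In³⁺(aq)]) / [Ce⁴⁺(aq)]^3.
Isolating [Ce⁴⁺(aq)] in Q = 10^{−9.831} yields log [Ce⁴⁺(aq)] = 0.292, i.e. 2.0 M.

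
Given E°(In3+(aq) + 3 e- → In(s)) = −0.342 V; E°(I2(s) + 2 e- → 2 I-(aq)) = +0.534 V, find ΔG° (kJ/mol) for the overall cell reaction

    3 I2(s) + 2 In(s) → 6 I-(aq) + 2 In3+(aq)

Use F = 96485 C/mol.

In the reaction as written I2(s) is reduced, so the I₂/I⁻ couple is the cathode and In³⁺/In is the anode.
E°cell = +0.534 − (−0.342) = +0.876 V; balancing electrons gives n = 6.
ΔG° = −nFE°cell = −(6)(96485)(+0.876) J/mol = −507 kJ/mol.

−507 kJ/mol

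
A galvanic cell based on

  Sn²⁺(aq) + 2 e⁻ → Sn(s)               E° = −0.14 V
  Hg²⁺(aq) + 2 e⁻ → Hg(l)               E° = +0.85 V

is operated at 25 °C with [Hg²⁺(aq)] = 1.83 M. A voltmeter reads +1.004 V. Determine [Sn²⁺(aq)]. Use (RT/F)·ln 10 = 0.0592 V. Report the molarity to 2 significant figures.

The Hg²⁺/Hg couple has the larger reduction potential, so it is the cathode: E°cell = +0.85 − (−0.14) = +0.99 V and n = 2.
Rearranging E = E° − (0.0592/n)·log Q gives log Q = 2(+0.99 − (+1.004))/0.0592 = −0.473.
The balanced reaction is Hg²⁺(aq) + Sn(s) → Hg(l) + Sn²⁺(aq), so Q = [Sn²⁺(aq)] / [Hg²⁺(aq)].
Substituting the known concentrations and solving, log [Sn²⁺(aq)] = −0.211 and [Sn²⁺(aq)] = 0.62 M.

0.62 M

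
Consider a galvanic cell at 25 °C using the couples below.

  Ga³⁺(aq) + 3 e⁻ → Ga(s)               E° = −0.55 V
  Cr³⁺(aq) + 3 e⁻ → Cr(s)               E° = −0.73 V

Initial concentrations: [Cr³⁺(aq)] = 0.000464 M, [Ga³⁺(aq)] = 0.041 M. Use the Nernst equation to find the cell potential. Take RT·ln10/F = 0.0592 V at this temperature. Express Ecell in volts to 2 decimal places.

Ga³⁺/Ga is reduced (cathode, E° = −0.55 V) and Cr³⁺/Cr is oxidized (anode).
E°cell = E°cat − E°an = −0.55 − (−0.73) = +0.18 V; n = 3.
Balancing gives Ga³⁺(aq) + Cr(s) → Ga(s) + Cr³⁺(aq); hence Q = [Cr³⁺(aq)] / [Ga³⁺(aq)] = 0.0113 (log Q = −1.946).
Applying E = E° − (RT ln10/nF)·log Q gives +0.18 − (0.0592/3)(−1.946) = +0.22 V.

+0.22 V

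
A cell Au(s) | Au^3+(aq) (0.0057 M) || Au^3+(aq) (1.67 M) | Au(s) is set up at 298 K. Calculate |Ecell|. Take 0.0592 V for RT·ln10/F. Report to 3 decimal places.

For a concentration cell E°cell = 0, since both electrodes use the same couple.
The compartment with the higher Au^3+(aq) concentration (1.67 M) acts as the cathode; ions are reduced there and produced at the dilute (0.0057 M) anode.
With n = 3, Ecell = −(0.0592/3)·log([dilute]/[conc]) = −(0.0592/3)·log(0.0057/1.67) = +0.049 V.

0.049 V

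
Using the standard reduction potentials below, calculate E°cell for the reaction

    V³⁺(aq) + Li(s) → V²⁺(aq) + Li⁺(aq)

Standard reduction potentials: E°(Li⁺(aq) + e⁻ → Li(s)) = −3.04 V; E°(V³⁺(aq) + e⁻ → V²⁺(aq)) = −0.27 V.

In the reaction as written, V³⁺(aq) is reduced (cathode) and Li⁺(aq) is produced by oxidation at the anode.
E°cell = E°(cathode) − E°(anode) = −0.27 − (−3.04) = +2.77 V.
The positive value indicates the reaction is spontaneous as written.

+2.77 V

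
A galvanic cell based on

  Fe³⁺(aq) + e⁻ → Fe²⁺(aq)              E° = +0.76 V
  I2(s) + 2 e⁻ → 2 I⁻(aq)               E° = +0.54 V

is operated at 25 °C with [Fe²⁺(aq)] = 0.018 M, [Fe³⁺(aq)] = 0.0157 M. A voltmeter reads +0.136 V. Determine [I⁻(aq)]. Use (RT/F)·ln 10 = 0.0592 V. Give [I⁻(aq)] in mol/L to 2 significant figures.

With Fe³⁺/Fe²⁺ at the cathode and I₂/I⁻ at the anode, E°cell = +0.76 − (+0.54) = +0.22 V (n = 2).
From the Nernst equation, log Q = n(E° − E)/0.0592 = 2·(+0.22 − (+0.136))/0.0592 = 2.838.
The balanced reaction is 2 Fe³⁺(aq) + 2 I⁻(aq) → 2 Fe²⁺(aq) + I2(s), so Q = [Fe²⁺(aq)]^2 / ([Fe³⁺(aq)]^2·[I⁻(aq)]^2).
Isolating [I⁻(aq)] in Q = 10^{2.838} yields log [I⁻(aq)] = −1.360, i.e. 0.044 M.

0.044 M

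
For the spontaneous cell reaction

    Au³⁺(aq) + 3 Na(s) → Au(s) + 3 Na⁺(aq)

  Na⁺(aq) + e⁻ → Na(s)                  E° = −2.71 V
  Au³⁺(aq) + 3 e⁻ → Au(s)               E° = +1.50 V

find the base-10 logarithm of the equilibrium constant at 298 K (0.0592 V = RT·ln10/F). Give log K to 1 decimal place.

log K = 213.3

The Au³⁺/Au couple is reduced (cathode); E°cell = +1.50 − (−2.71) = +4.21 V with n = 3.
At equilibrium E = 0, so log K = nE°cell / 0.0592 = (3)(+4.21) / 0.0592 = 213.3.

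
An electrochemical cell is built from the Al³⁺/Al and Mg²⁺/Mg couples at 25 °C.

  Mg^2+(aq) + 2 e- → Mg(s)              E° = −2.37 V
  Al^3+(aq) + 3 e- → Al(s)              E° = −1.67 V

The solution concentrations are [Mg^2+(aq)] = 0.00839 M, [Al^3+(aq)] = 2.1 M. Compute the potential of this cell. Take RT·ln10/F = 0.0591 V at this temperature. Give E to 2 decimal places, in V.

The Al³⁺/Al couple has the more positive E°, so it is the cathode; Mg²⁺/Mg is the anode.
The standard potential is −1.67 − (−2.37) = +0.70 V and the balanced reaction transfers n = 6 electrons.
Balancing gives 2 Al^3+(aq) + 3 Mg(s) → 2 Al(s) + 3 Mg^2+(aq); hence Q = [Mg^2+(aq)]^3 / [Al^3+(aq)]^2 = 1.34×10^−7 (log Q = −6.873).
Applying E = E° − (RT ln10/nF)·log Q gives +0.70 − (0.0591/6)(−6.873) = +0.77 V.

+0.77 V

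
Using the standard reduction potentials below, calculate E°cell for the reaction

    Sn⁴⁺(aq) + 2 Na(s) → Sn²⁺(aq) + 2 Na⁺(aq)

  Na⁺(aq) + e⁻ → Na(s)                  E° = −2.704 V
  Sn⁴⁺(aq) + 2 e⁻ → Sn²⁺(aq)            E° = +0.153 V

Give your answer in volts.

+2.857 V

In the reaction as written, Sn⁴⁺(aq) is reduced (cathode) and Na⁺(aq) is produced by oxidation at the anode.
E°cell = E°(cathode) − E°(anode) = +0.153 − (−2.704) = +2.857 V.
The positive value indicates the reaction is spontaneous as written.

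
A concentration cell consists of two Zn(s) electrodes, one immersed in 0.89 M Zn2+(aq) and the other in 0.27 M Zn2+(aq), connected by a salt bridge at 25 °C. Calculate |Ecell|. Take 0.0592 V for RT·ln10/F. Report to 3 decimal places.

0.015 V

For a concentration cell E°cell = 0, since both electrodes use the same couple.
The compartment with the higher Zn2+(aq) concentration (0.89 M) acts as the cathode; ions are reduced there and produced at the dilute (0.27 M) anode.
With n = 2, Ecell = −(0.0592/2)·log([dilute]/[conc]) = −(0.0592/2)·log(0.27/0.89) = +0.015 V.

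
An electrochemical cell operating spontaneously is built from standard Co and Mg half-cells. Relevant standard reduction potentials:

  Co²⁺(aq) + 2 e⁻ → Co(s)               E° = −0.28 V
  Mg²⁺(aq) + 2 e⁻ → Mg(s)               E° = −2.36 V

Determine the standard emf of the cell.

Of the two couples in this cell, the one with the more positive reduction potential is reduced at the cathode: here that is Co²⁺/Co (−0.28 V); Mg²⁺/Mg (−2.36 V) is the anode.
E°cell = E°(cathode) − E°(anode) = −0.28 − (−2.36) = +2.08 V.

+2.08 V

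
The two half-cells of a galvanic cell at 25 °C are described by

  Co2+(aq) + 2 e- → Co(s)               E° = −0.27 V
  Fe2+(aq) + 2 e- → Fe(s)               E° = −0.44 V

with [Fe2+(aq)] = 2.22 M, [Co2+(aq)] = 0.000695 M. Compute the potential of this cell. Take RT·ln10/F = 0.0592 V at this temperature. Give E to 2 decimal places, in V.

The Co²⁺/Co couple has the more positive E°, so it is the cathode; Fe²⁺/Fe is the anode.
E°cell = −0.27 − (−0.44) = +0.17 V, with n = 2 electrons transferred.
For the overall reaction Co2+(aq) + Fe(s) → Co(s) + Fe2+(aq), Q = [Fe2+(aq)] / [Co2+(aq)] = 3.19×10^3, giving log Q = 3.504.
Applying E = E° − (RT ln10/nF)·log Q gives +0.17 − (0.0592/2)(3.504) = +0.07 V.

+0.07 V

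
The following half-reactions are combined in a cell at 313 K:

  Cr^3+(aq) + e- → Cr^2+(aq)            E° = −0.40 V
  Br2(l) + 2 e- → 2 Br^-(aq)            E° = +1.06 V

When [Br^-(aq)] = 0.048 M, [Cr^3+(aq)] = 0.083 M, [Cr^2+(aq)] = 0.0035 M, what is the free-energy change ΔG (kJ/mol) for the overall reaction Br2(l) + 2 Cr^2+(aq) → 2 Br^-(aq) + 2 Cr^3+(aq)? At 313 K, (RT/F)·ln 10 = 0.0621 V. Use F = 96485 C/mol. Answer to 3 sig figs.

−281 kJ/mol

E°cell = +1.06 − (−0.40) = +1.46 V; the balanced reaction transfers n = 2 electrons.
The reaction quotient is ([Br^-(aq)]^2·[Cr^3+(aq)]^2) / [Cr^2+(aq)]^2 = 1.3; by Nernst, E = +1.46 − (0.0621/2)(0.113) = +1.4565 V.
Finally ΔG = −nFE = −(2)(96485 C/mol)(+1.4565 V) = −281 kJ/mol.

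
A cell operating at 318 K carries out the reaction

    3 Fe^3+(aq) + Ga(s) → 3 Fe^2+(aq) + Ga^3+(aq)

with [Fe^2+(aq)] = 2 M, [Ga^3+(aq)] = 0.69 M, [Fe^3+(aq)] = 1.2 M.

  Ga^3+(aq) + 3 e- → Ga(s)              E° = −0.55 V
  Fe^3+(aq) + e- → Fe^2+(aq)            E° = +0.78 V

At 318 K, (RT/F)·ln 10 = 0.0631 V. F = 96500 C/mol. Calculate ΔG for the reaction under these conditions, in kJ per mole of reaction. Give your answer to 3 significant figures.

−382 kJ/mol

The standard cell potential is +0.78 − (−0.55) = +1.33 V, with n = 3 electrons in the balanced equation.
Q = ([Fe^2+(aq)]^3·[Ga^3+(aq)]) / [Fe^3+(aq)]^3 = 3.19, so log Q = 0.504 and E = +1.33 − (0.0631/3)(0.504) = +1.3194 V.
ΔG = −nFE = −(3)(96500)(+1.3194) J/mol = −382 kJ/mol.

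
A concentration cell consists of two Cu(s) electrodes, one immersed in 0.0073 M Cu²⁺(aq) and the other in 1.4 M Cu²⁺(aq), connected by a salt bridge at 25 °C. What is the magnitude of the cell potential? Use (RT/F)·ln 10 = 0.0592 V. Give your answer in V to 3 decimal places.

For a concentration cell E°cell = 0, since both electrodes use the same couple.
The compartment with the higher Cu²⁺(aq) concentration (1.4 M) acts as the cathode; ions are reduced there and produced at the dilute (0.0073 M) anode.
With n = 2, Ecell = −(0.0592/2)·log([dilute]/[conc]) = −(0.0592/2)·log(0.0073/1.4) = +0.068 V.

0.068 V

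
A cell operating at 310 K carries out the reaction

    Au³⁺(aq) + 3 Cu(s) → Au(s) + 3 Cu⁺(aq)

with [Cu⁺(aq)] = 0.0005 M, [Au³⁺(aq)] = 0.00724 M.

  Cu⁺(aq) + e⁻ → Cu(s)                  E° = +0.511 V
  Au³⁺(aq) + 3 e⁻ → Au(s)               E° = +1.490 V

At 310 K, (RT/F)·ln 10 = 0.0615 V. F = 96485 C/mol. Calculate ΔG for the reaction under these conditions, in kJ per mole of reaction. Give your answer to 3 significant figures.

−329 kJ/mol

E°cell = +1.490 − (+0.511) = +0.979 V; the balanced reaction transfers n = 3 electrons.
The reaction quotient is [Cu⁺(aq)]^3 / [Au³⁺(aq)] = 1.73×10^−8; by Nernst, E = +0.979 − (0.0615/3)(−7.763) = +1.1381 V.
ΔG = −nFE = −(3)(96485)(+1.1381) J/mol = −329 kJ/mol.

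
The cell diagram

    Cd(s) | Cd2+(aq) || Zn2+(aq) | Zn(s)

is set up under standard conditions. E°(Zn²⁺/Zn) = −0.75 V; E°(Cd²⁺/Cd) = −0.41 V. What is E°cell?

By convention the left-hand electrode in cell notation is the anode (oxidation) and the right-hand electrode is the cathode (reduction).
E°cell = E°(right) − E°(left) = −0.75 − (−0.41) = −0.34 V.
The negative sign shows that, as written, the cell would require an external voltage to drive the reaction.

−0.34 V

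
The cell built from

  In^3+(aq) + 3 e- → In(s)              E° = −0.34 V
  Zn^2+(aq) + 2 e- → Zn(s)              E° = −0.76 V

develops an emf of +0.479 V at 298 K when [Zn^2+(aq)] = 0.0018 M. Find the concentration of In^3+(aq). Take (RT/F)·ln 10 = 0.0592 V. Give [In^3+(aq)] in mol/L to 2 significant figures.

0.075 M

In³⁺/In is the cathode (higher E°); E°cell = −0.34 − (−0.76) = +0.42 V with n = 6.
Since E = E° − (0.0592/n)·log Q, log Q = n(E° − E)/0.0592 = −5.980.
For 2 In^3+(aq) + 3 Zn(s) → 2 In(s) + 3 Zn^2+(aq), the reaction quotient is Q = [Zn^2+(aq)]^3 / [In^3+(aq)]^2.
Solving for the unknown gives log [In^3+(aq)] = −1.127, so [In^3+(aq)] ≈ 0.075 M.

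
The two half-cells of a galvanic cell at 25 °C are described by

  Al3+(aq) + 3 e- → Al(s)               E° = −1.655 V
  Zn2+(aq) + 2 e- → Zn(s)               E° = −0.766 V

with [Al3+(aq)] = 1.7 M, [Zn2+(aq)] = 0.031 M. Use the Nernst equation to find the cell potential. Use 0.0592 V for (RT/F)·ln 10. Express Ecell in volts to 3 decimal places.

+0.840 V

The Zn²⁺/Zn couple has the more positive E°, so it is the cathode; Al³⁺/Al is the anode.
E°cell = −0.766 − (−1.655) = +0.889 V, with n = 6 electrons transferred.
Balancing gives 3 Zn2+(aq) + 2 Al(s) → 3 Zn(s) + 2 Al3+(aq); hence Q = [Al3+(aq)]^2 / [Zn2+(aq)]^3 = 9.7×10^4 (log Q = 4.987).
E = E° − (0.0592/n)·log Q = +0.889 − (0.0592/6)(4.987) = +0.840 V.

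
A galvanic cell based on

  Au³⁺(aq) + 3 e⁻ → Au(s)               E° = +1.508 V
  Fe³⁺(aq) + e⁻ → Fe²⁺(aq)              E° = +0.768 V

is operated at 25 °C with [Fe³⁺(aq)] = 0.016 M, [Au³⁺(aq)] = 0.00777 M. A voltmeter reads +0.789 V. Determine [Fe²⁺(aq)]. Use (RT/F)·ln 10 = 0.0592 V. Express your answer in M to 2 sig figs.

With Au³⁺/Au at the cathode and Fe³⁺/Fe²⁺ at the anode, E°cell = +1.508 − (+0.768) = +0.740 V (n = 3).
From the Nernst equation, log Q = n(E° − E)/0.0592 = 3·(+0.740 − (+0.789))/0.0592 = −2.483.
Balancing electrons gives Au³⁺(aq) + 3 Fe²⁺(aq) → Au(s) + 3 Fe³⁺(aq); thus Q = [Fe³⁺(aq)]^3 / ([Au³⁺(aq)]·[Fe²⁺(aq)]^3).
Solving for the unknown gives log [Fe²⁺(aq)] = −0.265, so [Fe²⁺(aq)] ≈ 0.54 M.

0.54 M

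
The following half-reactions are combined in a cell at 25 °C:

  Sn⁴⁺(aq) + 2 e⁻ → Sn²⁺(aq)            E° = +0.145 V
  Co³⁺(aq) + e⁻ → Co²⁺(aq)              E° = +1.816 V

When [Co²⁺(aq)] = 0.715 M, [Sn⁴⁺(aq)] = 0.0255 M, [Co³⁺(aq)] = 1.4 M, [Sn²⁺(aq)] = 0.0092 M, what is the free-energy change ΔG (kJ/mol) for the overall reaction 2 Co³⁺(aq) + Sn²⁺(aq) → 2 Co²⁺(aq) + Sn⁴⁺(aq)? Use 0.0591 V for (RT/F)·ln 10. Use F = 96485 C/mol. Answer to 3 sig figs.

E°cell = +1.816 − (+0.145) = +1.671 V; the balanced reaction transfers n = 2 electrons.
The reaction quotient is ([Co²⁺(aq)]^2·[Sn⁴⁺(aq)]) / ([Co³⁺(aq)]^2·[Sn²⁺(aq)]) = 0.723; by Nernst, E = +1.671 − (0.0591/2)(−0.141) = +1.6752 V.
ΔG = −nFE = −(2)(96485)(+1.6752) J/mol = −323 kJ/mol.

−323 kJ/mol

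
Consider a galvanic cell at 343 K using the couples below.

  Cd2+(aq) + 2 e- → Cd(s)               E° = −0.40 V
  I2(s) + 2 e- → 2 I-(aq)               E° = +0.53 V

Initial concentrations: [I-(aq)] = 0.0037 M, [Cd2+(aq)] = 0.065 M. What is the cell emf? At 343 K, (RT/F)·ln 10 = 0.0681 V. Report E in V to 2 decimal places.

The I₂/I⁻ couple has the more positive E°, so it is the cathode; Cd²⁺/Cd is the anode.
E°cell = E°cat − E°an = +0.53 − (−0.40) = +0.93 V; n = 2.
The balanced reaction is I2(s) + Cd(s) → 2 I-(aq) + Cd2+(aq), so Q = [I-(aq)]^2·[Cd2+(aq)] = 8.9×10^−7 and log Q = −6.051.
Applying E = E° − (RT ln10/nF)·log Q gives +0.93 − (0.0681/2)(−6.051) = +1.14 V.

+1.14 V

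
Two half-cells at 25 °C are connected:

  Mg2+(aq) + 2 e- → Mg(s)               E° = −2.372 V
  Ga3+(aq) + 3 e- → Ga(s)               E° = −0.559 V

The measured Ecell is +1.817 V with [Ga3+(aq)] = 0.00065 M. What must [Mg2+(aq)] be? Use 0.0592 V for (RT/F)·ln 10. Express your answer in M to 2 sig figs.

0.0055 M

Ga³⁺/Ga is the cathode (higher E°); E°cell = −0.559 − (−2.372) = +1.813 V with n = 6.
Rearranging E = E° − (0.0592/n)·log Q gives log Q = 6(+1.813 − (+1.817))/0.0592 = −0.405.
For 2 Ga3+(aq) + 3 Mg(s) → 2 Ga(s) + 3 Mg2+(aq), the reaction quotient is Q = [Mg2+(aq)]^3 / [Ga3+(aq)]^2.
Solving for the unknown gives log [Mg2+(aq)] = −2.260, so [Mg2+(aq)] ≈ 0.0055 M.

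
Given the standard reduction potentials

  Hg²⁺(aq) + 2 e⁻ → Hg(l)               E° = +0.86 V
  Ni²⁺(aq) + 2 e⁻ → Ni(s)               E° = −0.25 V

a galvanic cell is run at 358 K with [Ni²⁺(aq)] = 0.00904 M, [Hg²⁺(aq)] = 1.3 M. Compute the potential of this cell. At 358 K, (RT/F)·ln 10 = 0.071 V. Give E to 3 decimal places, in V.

Since E°(Hg²⁺/Hg) > E°(Ni²⁺/Ni), Hg²⁺/Hg serves as the cathode.
E°cell = +0.86 − (−0.25) = +1.11 V, with n = 2 electrons transferred.
For the overall reaction Hg²⁺(aq) + Ni(s) → Hg(l) + Ni²⁺(aq), Q = [Ni²⁺(aq)] / [Hg²⁺(aq)] = 0.00695, giving log Q = −2.158.
Applying E = E° − (RT ln10/nF)·log Q gives +1.11 − (0.071/2)(−2.158) = +1.187 V.

+1.187 V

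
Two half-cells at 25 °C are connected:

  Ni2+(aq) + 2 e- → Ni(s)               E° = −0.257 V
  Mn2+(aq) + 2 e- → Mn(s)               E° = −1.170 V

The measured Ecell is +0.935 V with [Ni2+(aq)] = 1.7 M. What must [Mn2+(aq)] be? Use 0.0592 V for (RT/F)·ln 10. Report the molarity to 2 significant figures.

0.31 M

With Ni²⁺/Ni at the cathode and Mn²⁺/Mn at the anode, E°cell = −0.257 − (−1.170) = +0.913 V (n = 2).
Since E = E° − (0.0592/n)·log Q, log Q = n(E° − E)/0.0592 = −0.743.
The balanced reaction is Ni2+(aq) + Mn(s) → Ni(s) + Mn2+(aq), so Q = [Mn2+(aq)] / [Ni2+(aq)].
Isolating [Mn2+(aq)] in Q = 10^{−0.743} yields log [Mn2+(aq)] = −0.513, i.e. 0.31 M.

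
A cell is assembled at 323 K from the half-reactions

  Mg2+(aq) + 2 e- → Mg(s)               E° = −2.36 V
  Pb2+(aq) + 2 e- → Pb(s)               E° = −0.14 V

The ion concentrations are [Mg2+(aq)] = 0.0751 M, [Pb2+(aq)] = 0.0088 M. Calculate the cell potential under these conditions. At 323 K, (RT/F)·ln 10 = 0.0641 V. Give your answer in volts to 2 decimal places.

Since E°(Pb²⁺/Pb) > E°(Mg²⁺/Mg), Pb²⁺/Pb serves as the cathode.
E°cell = E°cat − E°an = −0.14 − (−2.36) = +2.22 V; n = 2.
For the overall reaction Pb2+(aq) + Mg(s) → Pb(s) + Mg2+(aq), Q = [Mg2+(aq)] / [Pb2+(aq)] = 8.53, giving log Q = 0.931.
Applying E = E° − (RT ln10/nF)·log Q gives +2.22 − (0.0641/2)(0.931) = +2.19 V.

+2.19 V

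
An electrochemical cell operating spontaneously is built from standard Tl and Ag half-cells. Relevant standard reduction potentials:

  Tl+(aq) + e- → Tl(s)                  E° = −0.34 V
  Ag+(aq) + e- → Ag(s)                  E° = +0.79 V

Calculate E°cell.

Of the two couples in this cell, the one with the more positive reduction potential is reduced at the cathode: here that is Ag⁺/Ag (+0.79 V); Tl⁺/Tl (−0.34 V) is the anode.
E°cell = E°(cathode) − E°(anode) = +0.79 − (−0.34) = +1.13 V.

+1.13 V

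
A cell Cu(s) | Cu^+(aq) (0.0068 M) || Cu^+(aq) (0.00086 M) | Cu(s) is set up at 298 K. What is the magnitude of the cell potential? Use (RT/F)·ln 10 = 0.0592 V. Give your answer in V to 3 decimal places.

0.053 V

For a concentration cell E°cell = 0, since both electrodes use the same couple.
The compartment with the higher Cu^+(aq) concentration (0.0068 M) acts as the cathode; ions are reduced there and produced at the dilute (0.00086 M) anode.
With n = 1, Ecell = −(0.0592/1)·log([dilute]/[conc]) = −(0.0592/1)·log(0.00086/0.0068) = +0.053 V.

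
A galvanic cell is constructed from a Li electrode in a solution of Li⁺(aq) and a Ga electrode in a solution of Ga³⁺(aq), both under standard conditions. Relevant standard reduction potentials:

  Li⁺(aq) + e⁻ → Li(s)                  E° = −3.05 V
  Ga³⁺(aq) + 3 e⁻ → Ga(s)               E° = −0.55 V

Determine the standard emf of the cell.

+2.50 V

The Ga³⁺/Ga couple has the higher E°, so Ga ion is reduced (cathode) and Li is oxidized (anode).
E°cell = E°(cathode) − E°(anode) = −0.55 − (−3.05) = +2.50 V.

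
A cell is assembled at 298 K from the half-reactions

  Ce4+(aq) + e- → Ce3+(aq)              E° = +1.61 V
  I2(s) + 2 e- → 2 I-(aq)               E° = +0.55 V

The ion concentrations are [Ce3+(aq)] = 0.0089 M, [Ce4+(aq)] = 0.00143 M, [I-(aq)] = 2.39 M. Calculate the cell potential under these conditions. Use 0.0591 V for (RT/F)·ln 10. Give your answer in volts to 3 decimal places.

Since E°(Ce⁴⁺/Ce³⁺) > E°(I₂/I⁻), Ce⁴⁺/Ce³⁺ serves as the cathode.
The standard potential is +1.61 − (+0.55) = +1.06 V and the balanced reaction transfers n = 2 electrons.
The balanced reaction is 2 Ce4+(aq) + 2 I-(aq) → 2 Ce3+(aq) + I2(s), so Q = [Ce3+(aq)]^2 / ([Ce4+(aq)]^2·[I-(aq)]^2) = 6.78 and log Q = 0.831.
E = E° − (0.0591/n)·log Q = +1.06 − (0.0591/2)(0.831) = +1.035 V.

+1.035 V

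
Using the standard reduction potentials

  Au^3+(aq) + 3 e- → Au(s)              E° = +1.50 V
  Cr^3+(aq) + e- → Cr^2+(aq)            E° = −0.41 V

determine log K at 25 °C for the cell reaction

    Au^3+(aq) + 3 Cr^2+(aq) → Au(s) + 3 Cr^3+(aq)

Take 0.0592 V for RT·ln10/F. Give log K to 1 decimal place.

log K = 96.8

The Au³⁺/Au couple is reduced (cathode); E°cell = +1.50 − (−0.41) = +1.91 V with n = 3.
At equilibrium E = 0, so log K = nE°cell / 0.0592 = (3)(+1.91) / 0.0592 = 96.8.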